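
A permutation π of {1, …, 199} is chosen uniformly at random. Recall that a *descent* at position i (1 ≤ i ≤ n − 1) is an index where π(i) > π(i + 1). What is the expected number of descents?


Write X = Σ X_I over i = 1, …, 198, with X_I the indicator of one descent.
There are 198 indicators.
For each fixed i, the pair (π(i), π(i+1)) is a uniformly random ordered pair of distinct values from {1, …, 199}; by symmetry P[π(i) > π(i+1)] = 1/2.
By linearity: E[X] = 198 · (1/2) = (199 − 1) · (1/2) = 99 ≈ 99.000.

E[X] = 99 = 99.000.


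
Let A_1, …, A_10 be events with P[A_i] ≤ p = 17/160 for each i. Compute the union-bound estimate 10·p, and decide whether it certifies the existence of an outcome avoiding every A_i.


Union bound: P[∪_{i=1}^{10} A_i] ≤ Σ_i P[A_i] ≤ 10·p = 10·(17/160) = 17/16.
Numerically: 17/16 ≈ 1.06250.
Is 17/16 < 1? NO.
Since the bound 17/16 is ≥ 1, the union bound is uninformative here; it does NOT by itself certify existence.

10·p = 17/16 ≈ 1.06250; existence NOT certified by the union bound.


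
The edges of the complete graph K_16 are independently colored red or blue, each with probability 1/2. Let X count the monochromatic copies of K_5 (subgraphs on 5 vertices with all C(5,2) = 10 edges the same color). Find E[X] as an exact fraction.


Let X = Σ_S X_S over the C(16, 5) = 4368 subsets S of size 5, where X_S = 1 if the K_5 on S is monochromatic.
For a fixed S, the K_5 on S has C(5, 2) = 10 edges. P[all 10 edges red] = (1/2)^10, and likewise for blue, so P[monochromatic] = 2·(1/2)^10 = 2^{1 − 10} = 1/512.
By linearity of expectation: E[X] = C(16, 5) · 2^{1 − 10} = 4368 · 1/512 = 273/32.
Numerically: E[X] ≈ 8.5312.

E[X] = C(16,5)·2^(1−C(5,2)) = 273/32 ≈ 8.5312.


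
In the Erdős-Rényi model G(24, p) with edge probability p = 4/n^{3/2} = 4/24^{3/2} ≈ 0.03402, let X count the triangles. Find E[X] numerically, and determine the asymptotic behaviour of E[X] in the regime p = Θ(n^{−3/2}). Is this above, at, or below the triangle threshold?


Number of potential triangles: C(24, 3) = 2024.
Each occurs with probability p³ ≈ (0.03402)³ ≈ 3.937580e-05.
By linearity: E[X] = C(24, 3)·p³ ≈ 2024 · 3.937580e-05 ≈ 0.0797.
Since α = 3/2 > 1, p = c/n^{3/2} = o(1/n) is below the triangle threshold p ~ 1/n. Asymptotically E[X] ~ (c³/6)·n^{3(1−α)} = (4³/6)·n^{-1.5} → 0, so by Markov's inequality G has no triangles w.h.p.

E[X] ≈ 0.0797; in regime p = Θ(1/n^{3/2}) E[X] tends to 0 (below the triangle threshold p ~ 1/n).


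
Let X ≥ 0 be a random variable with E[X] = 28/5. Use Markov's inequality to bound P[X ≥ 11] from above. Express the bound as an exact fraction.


μ = E[X] = 28/5, a = 11.
Markov: P[X ≥ 11] ≤ μ/a = (28/5)/11 = 28/55.
Numerically: ≈ 0.5091.
(Since a = 11 > μ = 5.6000, the bound 28/55 is < 1 and informative.)

P[X ≥ 11] ≤ 28/55 ≈ 0.5091.


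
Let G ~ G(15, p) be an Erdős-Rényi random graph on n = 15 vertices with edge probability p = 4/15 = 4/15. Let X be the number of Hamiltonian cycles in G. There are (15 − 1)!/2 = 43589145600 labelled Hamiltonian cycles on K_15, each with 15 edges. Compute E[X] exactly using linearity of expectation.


K_15 has (15 − 1)!/2 = 43589145600 labelled Hamiltonian cycles.
For each such Hamiltonian cycle H, let X_H = 1 if all 15 edges of H are present in G. Then P[X_H = 1] = p^{15} = (4/15)^{15} = 1073741824/437893890380859375.
By linearity: E[X] = Σ_H E[X_H] = 43589145600 · p^{15} = 43589145600 · 1073741824/437893890380859375 = 7704277975826432/72081298828125.
Numerically: E[X] ≈ 106.883.

E[X] = 43589145600 · (4/15)^{15} = 7704277975826432/72081298828125 ≈ 106.883.


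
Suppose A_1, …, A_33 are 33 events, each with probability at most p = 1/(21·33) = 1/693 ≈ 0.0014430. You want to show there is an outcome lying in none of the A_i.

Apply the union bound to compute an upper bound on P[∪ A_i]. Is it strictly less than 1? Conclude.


Union bound: P[∪_{i=1}^{33} A_i] ≤ Σ_i P[A_i] ≤ 33·p = 33·(1/693) = 1/21.
Numerically: 1/21 ≈ 0.0476190.
Is 1/21 < 1? YES.
Since P[∪ A_i] ≤ 1/21 < 1, the complement has P[∩ A_i^c] ≥ 1 − 1/21 = 20/21 > 0, so some outcome avoids every A_i.

33·p = 1/21 ≈ 0.0476190; existence CERTIFIED by the union bound.


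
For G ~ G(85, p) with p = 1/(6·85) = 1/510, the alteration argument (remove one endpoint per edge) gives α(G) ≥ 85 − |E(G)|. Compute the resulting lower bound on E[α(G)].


E[|E(G)|] = C(85, 2)·p = 3570 · (1/510) = 7.
E[α(G)] ≥ n − E[|E(G)|] = 85 − 7 = 78.
Numerically: ≈ 78.000.
(This is only a lower bound; the true E[α(G)] may be larger.)

E[α(G)] ≥ 78 ≈ 78.000.


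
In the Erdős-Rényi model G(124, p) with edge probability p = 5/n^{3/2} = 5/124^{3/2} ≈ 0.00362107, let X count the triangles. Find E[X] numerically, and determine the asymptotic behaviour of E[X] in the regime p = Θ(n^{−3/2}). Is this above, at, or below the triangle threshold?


Number of potential triangles: C(124, 3) = 310124.
Each occurs with probability p³ ≈ (0.00362107)³ ≈ 4.74801880e-08.
By linearity: E[X] = C(124, 3)·p³ ≈ 310124 · 4.74801880e-08 ≈ 0.014725.
Since α = 3/2 > 1, p = c/n^{3/2} = o(1/n) is below the triangle threshold p ~ 1/n. Asymptotically E[X] ~ (c³/6)·n^{3(1−α)} = (5³/6)·n^{-1.5} → 0, so by Markov's inequality G has no triangles w.h.p.

E[X] ≈ 0.014725; in regime p = Θ(1/n^{3/2}) E[X] tends to 0 (below the triangle threshold p ~ 1/n).


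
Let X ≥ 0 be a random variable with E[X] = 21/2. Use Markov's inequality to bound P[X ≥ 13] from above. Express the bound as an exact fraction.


μ = E[X] = 21/2, a = 13.
Markov: P[X ≥ 13] ≤ μ/a = (21/2)/13 = 21/26.
Numerically: ≈ 0.808.
(Since a = 13 > μ = 10.500, the bound 21/26 is < 1 and informative.)

P[X ≥ 13] ≤ 21/26 ≈ 0.808.


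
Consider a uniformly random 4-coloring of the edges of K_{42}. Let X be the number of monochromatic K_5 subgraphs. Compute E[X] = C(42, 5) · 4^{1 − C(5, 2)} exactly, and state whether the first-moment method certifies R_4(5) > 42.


E[X] = C(42, 5) · 4^{1 − 10} = 850668 · 4^{−9} = 850668/262144.
As a reduced fraction: E[X] = 212667/65536 ≈ 3.2450409.
Is E[X] < 1? NO.
Since E[X] ≥ 1, the first-moment bound is inconclusive at n = 42; it does NOT by itself certify R_4(5) > 42.

E[X] = 212667/65536 ≈ 3.2450409; E[X] ≥ 1; first-moment method inconclusive here.


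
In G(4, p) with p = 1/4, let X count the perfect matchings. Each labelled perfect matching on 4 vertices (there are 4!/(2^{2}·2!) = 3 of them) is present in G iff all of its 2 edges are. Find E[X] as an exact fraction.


K_4 has 4!/(2^{2}·2!) = 3 labelled perfect matchings.
For each such perfect matching H, let X_H = 1 if all 2 edges of H are present in G. Then P[X_H = 1] = p^{2} = (1/4)^{2} = 1/16.
Summing the indicators: E[X] = Σ_H E[X_H] = 3 · p^{2} = 3 · 1/16 = 3/16.
Numerically: E[X] ≈ 0.1875.

E[X] = 3 · (1/4)^{2} = 3/16 ≈ 0.1875.


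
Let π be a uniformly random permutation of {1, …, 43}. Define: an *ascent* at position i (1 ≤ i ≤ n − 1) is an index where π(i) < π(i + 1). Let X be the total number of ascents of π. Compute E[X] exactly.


Write X = Σ X_I over i = 1, …, 42, with X_I the indicator of one ascent.
There are 42 indicators.
For each fixed i, the pair (π(i), π(i+1)) is a uniformly random ordered pair of distinct values from {1, …, 43}; by symmetry P[π(i) < π(i+1)] = 1/2.
By linearity: E[X] = 42 · (1/2) = (43 − 1) · (1/2) = 21 ≈ 21.000.

E[X] = 21 = 21.000.


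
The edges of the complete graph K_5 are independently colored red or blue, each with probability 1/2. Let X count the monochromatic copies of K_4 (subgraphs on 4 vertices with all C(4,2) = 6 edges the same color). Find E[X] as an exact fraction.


Let X = Σ_S X_S over the C(5, 4) = 5 subsets S of size 4, where X_S = 1 if the K_4 on S is monochromatic.
For a fixed S, the K_4 on S has C(4, 2) = 6 edges. P[all 6 edges red] = (1/2)^6, and likewise for blue, so P[monochromatic] = 2·(1/2)^6 = 2^{1 − 6} = 1/32.
By linearity of expectation: E[X] = C(5, 4) · 2^{1 − 6} = 5 · 1/32 = 5/32.
Numerically: E[X] ≈ 0.1562.

E[X] = C(5,4)·2^(1−C(4,2)) = 5/32 ≈ 0.1562.


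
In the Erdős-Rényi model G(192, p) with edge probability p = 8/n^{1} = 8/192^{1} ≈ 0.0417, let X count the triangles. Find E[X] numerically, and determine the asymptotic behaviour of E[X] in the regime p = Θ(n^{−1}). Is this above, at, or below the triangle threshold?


Number of potential triangles: C(192, 3) = 1161280.
Each occurs with probability p³ ≈ (0.0417)³ ≈ 7.23380e-05.
By linearity: E[X] = C(192, 3)·p³ ≈ 1161280 · 7.23380e-05 ≈ 84.005.
Here α = 1, so p = 8/n is exactly at the triangle threshold p ~ 1/n. Asymptotically E[X] → c³/6 = 8³/6 = 256/3 ≈ 85.333, a bounded constant. In this regime the triangle count is asymptotically Poisson(c³/6).

E[X] ≈ 84.005; in regime p = Θ(1/n^{1}) E[X] stays bounded (at the triangle threshold p ~ 1/n).


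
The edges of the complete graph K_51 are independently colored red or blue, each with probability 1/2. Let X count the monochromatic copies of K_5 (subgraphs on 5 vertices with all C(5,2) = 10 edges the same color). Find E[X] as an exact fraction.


Let X = Σ_S X_S over the C(51, 5) = 2349060 subsets S of size 5, where X_S = 1 if the K_5 on S is monochromatic.
For a fixed S, the K_5 on S has C(5, 2) = 10 edges. P[all 10 edges red] = (1/2)^10, and likewise for blue, so P[monochromatic] = 2·(1/2)^10 = 2^{1 − 10} = 1/512.
By linearity of expectation: E[X] = C(51, 5) · 2^{1 − 10} = 2349060 · 1/512 = 587265/128.
Numerically: E[X] ≈ 4588.00781.

E[X] = C(51,5)·2^(1−C(5,2)) = 587265/128 ≈ 4588.00781.


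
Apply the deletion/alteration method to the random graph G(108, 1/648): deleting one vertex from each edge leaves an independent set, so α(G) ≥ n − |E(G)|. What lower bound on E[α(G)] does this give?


E[|E(G)|] = C(108, 2)·p = 5778 · (1/648) = 107/12.
E[α(G)] ≥ n − E[|E(G)|] = 108 − 107/12 = 1189/12.
Numerically: ≈ 99.08333.
(This is only a lower bound; the true E[α(G)] may be larger.)

E[α(G)] ≥ 1189/12 ≈ 99.08333.


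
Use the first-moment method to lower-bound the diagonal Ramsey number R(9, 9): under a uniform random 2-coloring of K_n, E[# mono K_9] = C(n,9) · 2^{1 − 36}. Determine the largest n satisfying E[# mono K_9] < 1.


We need C(n, 9) · 2^{1 − 36} < 1, i.e. C(n, 9) < 2^{36 − 1} = 34359738368.
Check values of n near the boundary:
  n = 63: C(63, 9) = 23667689815; 23667689815 < 34359738368? YES
  n = 64: C(64, 9) = 27540584512; 27540584512 < 34359738368? YES
  n = 65: C(65, 9) = 31966749880; 31966749880 < 34359738368? YES
  n = 66: C(66, 9) = 37014131440; 37014131440 < 34359738368? NO
  n = 67: C(67, 9) = 42757703560; 42757703560 < 34359738368? NO
  n = 68: C(68, 9) = 49280065120; 49280065120 < 34359738368? NO
The largest n with C(n, 9) < 34359738368 is n = 65 (where E[X] = 3995843735/4294967296 ≈ 0.9304). Hence R(9, 9) > 65, i.e. R(9, 9) ≥ 66.

Largest n = 65; hence R(9, 9) > 65.


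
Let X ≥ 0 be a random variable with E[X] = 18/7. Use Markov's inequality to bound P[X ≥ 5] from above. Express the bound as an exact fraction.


μ = E[X] = 18/7, a = 5.
Markov: P[X ≥ 5] ≤ μ/a = (18/7)/5 = 18/35.
Numerically: ≈ 0.51429.
(Since a = 5 > μ = 2.57143, the bound 18/35 is < 1 and informative.)

P[X ≥ 5] ≤ 18/35 ≈ 0.51429.


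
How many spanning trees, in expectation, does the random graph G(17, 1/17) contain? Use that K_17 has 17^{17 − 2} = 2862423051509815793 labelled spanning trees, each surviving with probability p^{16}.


K_17 has 17^{17 − 2} = 2862423051509815793 labelled spanning trees.
For each such spanning tree H, let X_H = 1 if all 16 edges of H are present in G. Then P[X_H = 1] = p^{16} = (1/17)^{16} = 1/48661191875666868481.
By linearity: E[X] = Σ_H E[X_H] = 2862423051509815793 · p^{16} = 2862423051509815793 · 1/48661191875666868481 = 1/17.
Numerically: E[X] ≈ 0.058824.

E[X] = 2862423051509815793 · (1/17)^{16} = 1/17 ≈ 0.058824.


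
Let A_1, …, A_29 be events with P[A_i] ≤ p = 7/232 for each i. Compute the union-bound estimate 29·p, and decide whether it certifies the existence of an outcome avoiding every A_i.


Union bound: P[∪_{i=1}^{29} A_i] ≤ Σ_i P[A_i] ≤ 29·p = 29·(7/232) = 7/8.
Numerically: 7/8 ≈ 0.8750.
Is 7/8 < 1? YES.
Since P[∪ A_i] ≤ 7/8 < 1, the complement has P[∩ A_i^c] ≥ 1 − 7/8 = 1/8 > 0, so some outcome avoids every A_i.

29·p = 7/8 ≈ 0.8750; existence CERTIFIED by the union bound.


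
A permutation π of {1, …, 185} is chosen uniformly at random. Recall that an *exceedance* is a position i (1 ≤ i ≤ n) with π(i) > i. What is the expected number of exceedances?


Write X = Σ_{i=1}^{185} X_i, where X_i = 1_{π(i) > i}.
For each fixed i, π(i) is uniform over {1, …, 185} (marginal of a uniform permutation), so P[π(i) > i] = (n − i)/n. Summing: Σ_{i=1}^{185} (n − i)/n = (0 + 1 + … + 184)/185 = 185(185 − 1)/(2·185) = (185 − 1)/2.
Hence E[X] = Σ_{i=1}^{185} (185 − i)/185 = 92 ≈ 92.000000.

E[X] = 92 = 92.000000.


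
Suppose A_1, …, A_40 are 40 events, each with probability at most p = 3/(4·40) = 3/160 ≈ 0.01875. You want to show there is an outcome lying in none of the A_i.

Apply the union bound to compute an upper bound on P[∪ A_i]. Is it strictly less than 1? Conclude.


Union bound: P[∪_{i=1}^{40} A_i] ≤ Σ_i P[A_i] ≤ 40·p = 40·(3/160) = 3/4.
Numerically: 3/4 ≈ 0.75000.
Is 3/4 < 1? YES.
Since P[∪ A_i] ≤ 3/4 < 1, the complement has P[∩ A_i^c] ≥ 1 − 3/4 = 1/4 > 0, so some outcome avoids every A_i.

40·p = 3/4 ≈ 0.75000; existence CERTIFIED by the union bound.


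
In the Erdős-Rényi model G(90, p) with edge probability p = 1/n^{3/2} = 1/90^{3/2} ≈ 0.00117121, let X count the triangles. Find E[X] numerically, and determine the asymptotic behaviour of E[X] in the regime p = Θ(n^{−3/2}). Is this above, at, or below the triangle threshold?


Number of potential triangles: C(90, 3) = 117480.
Each occurs with probability p³ ≈ (0.00117121)³ ≈ 1.60660350e-09.
By linearity: E[X] = C(90, 3)·p³ ≈ 117480 · 1.60660350e-09 ≈ 0.000189.
Since α = 3/2 > 1, p = c/n^{3/2} = o(1/n) is below the triangle threshold p ~ 1/n. Asymptotically E[X] ~ (c³/6)·n^{3(1−α)} = (1³/6)·n^{-1.5} → 0, so by Markov's inequality G has no triangles w.h.p.

E[X] ≈ 0.000189; in regime p = Θ(1/n^{3/2}) E[X] tends to 0 (below the triangle threshold p ~ 1/n).


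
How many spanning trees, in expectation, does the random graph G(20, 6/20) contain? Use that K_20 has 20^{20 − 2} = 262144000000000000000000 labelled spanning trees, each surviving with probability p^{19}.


K_20 has 20^{20 − 2} = 262144000000000000000000 labelled spanning trees.
For each such spanning tree H, let X_H = 1 if all 19 edges of H are present in G. Then P[X_H = 1] = p^{19} = (3/10)^{19} = 1162261467/10000000000000000000.
By linearity of expectation: E[X] = Σ_H E[X_H] = 262144000000000000000000 · p^{19} = 262144000000000000000000 · 1162261467/10000000000000000000 = 152339935002624/5.
Numerically: E[X] ≈ 3.047e+13.

E[X] = 262144000000000000000000 · (3/10)^{19} = 152339935002624/5 ≈ 3.047e+13.


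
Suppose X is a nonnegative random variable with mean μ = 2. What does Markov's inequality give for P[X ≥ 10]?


μ = E[X] = 2, a = 10.
Markov: P[X ≥ 10] ≤ μ/a = (2)/10 = 1/5.
Numerically: ≈ 0.20000.
(Since a = 10 > μ = 2.00000, the bound 1/5 is < 1 and informative.)

P[X ≥ 10] ≤ 1/5 ≈ 0.20000.


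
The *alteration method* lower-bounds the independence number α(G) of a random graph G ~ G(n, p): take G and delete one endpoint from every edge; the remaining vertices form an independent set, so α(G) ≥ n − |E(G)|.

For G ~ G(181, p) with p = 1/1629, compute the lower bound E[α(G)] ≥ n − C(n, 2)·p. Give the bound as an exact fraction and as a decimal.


E[|E(G)|] = C(181, 2)·p = 16290 · (1/1629) = 10.
E[α(G)] ≥ n − E[|E(G)|] = 181 − 10 = 171.
Numerically: ≈ 171.000000.
(This is only a lower bound; the true E[α(G)] may be larger.)

E[α(G)] ≥ 171 ≈ 171.000000.


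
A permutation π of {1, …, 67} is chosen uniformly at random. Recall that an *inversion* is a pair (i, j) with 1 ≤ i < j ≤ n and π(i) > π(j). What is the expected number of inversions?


Write X = Σ X_I over the C(67, 2) = 2211 pairs i < j, with X_I the indicator of one inversion.
There are 2211 indicators.
For each fixed pair i < j, the values π(i) and π(j) are two distinct elements of {1, …, 67} in uniformly random order; by symmetry P[π(i) > π(j)] = 1/2.
By linearity: E[X] = 2211 · (1/2) = C(67, 2) · (1/2) = 2211/2 = 2211/2 ≈ 1105.500.

E[X] = 2211/2 = 1105.500.


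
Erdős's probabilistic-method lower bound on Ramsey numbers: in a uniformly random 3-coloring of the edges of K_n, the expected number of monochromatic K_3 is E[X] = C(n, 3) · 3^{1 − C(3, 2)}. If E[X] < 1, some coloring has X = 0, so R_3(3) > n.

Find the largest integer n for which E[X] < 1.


We need C(n, 3) · 3^{1 − 3} < 1, i.e. C(n, 3) < 3^{3 − 1} = 9.
Check values of n near the boundary:
  n = 3: C(3, 3) = 1; 1 < 9? YES
  n = 4: C(4, 3) = 4; 4 < 9? YES
  n = 5: C(5, 3) = 10; 10 < 9? NO
The largest n with C(n, 3) < 9 is n = 4 (where E[X] = 4/9 ≈ 0.44444). Hence R_3(3) > 4, i.e. R_3(3) ≥ 5.

Largest n = 4; hence R_3(3) > 4.


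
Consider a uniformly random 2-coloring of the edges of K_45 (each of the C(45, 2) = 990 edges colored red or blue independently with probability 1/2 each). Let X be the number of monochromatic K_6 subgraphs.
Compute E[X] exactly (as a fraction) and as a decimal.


Let X = Σ_S X_S over the C(45, 6) = 8145060 subsets S of size 6, where X_S = 1 if the K_6 on S is monochromatic.
For a fixed S, the K_6 on S has C(6, 2) = 15 edges. P[all 15 edges red] = (1/2)^15, and likewise for blue, so P[monochromatic] = 2·(1/2)^15 = 2^{1 − 15} = 1/16384.
By linearity: E[X] = C(45, 6) · 2^{1 − 15} = 8145060 · 1/16384 = 2036265/4096.
Numerically: E[X] ≈ 497.13501.

E[X] = C(45,6)·2^(1−C(6,2)) = 2036265/4096 ≈ 497.13501.


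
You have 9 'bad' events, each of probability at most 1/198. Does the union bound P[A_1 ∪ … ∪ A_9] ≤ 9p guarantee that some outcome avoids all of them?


Union bound: P[∪_{i=1}^{9} A_i] ≤ Σ_i P[A_i] ≤ 9·p = 9·(1/198) = 1/22.
Numerically: 1/22 ≈ 0.045.
Is 1/22 < 1? YES.
Since P[∪ A_i] ≤ 1/22 < 1, the complement has P[∩ A_i^c] ≥ 1 − 1/22 = 21/22 > 0, so some outcome avoids every A_i.

9·p = 1/22 ≈ 0.045; existence CERTIFIED by the union bound.


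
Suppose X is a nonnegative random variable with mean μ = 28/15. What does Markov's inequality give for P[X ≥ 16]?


μ = E[X] = 28/15, a = 16.
Markov: P[X ≥ 16] ≤ μ/a = (28/15)/16 = 7/60.
Numerically: ≈ 0.116667.
(Since a = 16 > μ = 1.866667, the bound 7/60 is < 1 and informative.)

P[X ≥ 16] ≤ 7/60 ≈ 0.116667.


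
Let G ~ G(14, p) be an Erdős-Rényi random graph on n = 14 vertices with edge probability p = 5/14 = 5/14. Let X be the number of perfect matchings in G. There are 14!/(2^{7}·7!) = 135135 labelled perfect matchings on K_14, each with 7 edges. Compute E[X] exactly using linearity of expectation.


K_14 has 14!/(2^{7}·7!) = 135135 labelled perfect matchings.
For each such perfect matching H, let X_H = 1 if all 7 edges of H are present in G. Then P[X_H = 1] = p^{7} = (5/14)^{7} = 78125/105413504.
Summing the indicators: E[X] = Σ_H E[X_H] = 135135 · p^{7} = 135135 · 78125/105413504 = 1508203125/15059072.
Numerically: E[X] ≈ 100.15.

E[X] = 135135 · (5/14)^{7} = 1508203125/15059072 ≈ 100.15.


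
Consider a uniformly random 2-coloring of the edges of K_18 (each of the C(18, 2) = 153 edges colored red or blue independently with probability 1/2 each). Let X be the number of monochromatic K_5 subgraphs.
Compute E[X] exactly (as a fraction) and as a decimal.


Let X = Σ_S X_S over the C(18, 5) = 8568 subsets S of size 5, where X_S = 1 if the K_5 on S is monochromatic.
For a fixed S, the K_5 on S has C(5, 2) = 10 edges. P[all 10 edges red] = (1/2)^10, and likewise for blue, so P[monochromatic] = 2·(1/2)^10 = 2^{1 − 10} = 1/512.
By linearity: E[X] = C(18, 5) · 2^{1 − 10} = 8568 · 1/512 = 1071/64.
Numerically: E[X] ≈ 16.734.

E[X] = C(18,5)·2^(1−C(5,2)) = 1071/64 ≈ 16.734.


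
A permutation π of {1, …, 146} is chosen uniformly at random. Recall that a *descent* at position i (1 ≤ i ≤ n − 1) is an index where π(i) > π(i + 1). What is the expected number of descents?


Write X = Σ X_I over i = 1, …, 145, with X_I the indicator of one descent.
There are 145 indicators.
For each fixed i, the pair (π(i), π(i+1)) is a uniformly random ordered pair of distinct values from {1, …, 146}; by symmetry P[π(i) > π(i+1)] = 1/2.
By linearity: E[X] = 145 · (1/2) = (146 − 1) · (1/2) = 145/2 ≈ 72.500000.

E[X] = 145/2 = 72.500000.


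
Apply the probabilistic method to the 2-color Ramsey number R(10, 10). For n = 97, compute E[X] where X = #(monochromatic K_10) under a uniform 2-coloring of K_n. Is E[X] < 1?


E[X] = C(97, 10) · 2^{1 − 45} = 12576469727536 · 2^{−44} = 12576469727536/17592186044416.
As a reduced fraction: E[X] = 786029357971/1099511627776 ≈ 0.71489.
Is E[X] < 1? YES.
Since E[X] < 1, there exists a 2-coloring of K_{97} with no monochromatic K_10; hence R(10, 10) > 97.

E[X] = 786029357971/1099511627776 ≈ 0.71489; E[X] < 1, so R(10, 10) > 97.


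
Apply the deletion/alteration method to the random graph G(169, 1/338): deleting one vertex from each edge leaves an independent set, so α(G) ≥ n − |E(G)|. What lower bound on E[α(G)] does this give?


E[|E(G)|] = C(169, 2)·p = 14196 · (1/338) = 42.
E[α(G)] ≥ n − E[|E(G)|] = 169 − 42 = 127.
Numerically: ≈ 127.000.
(This is only a lower bound; the true E[α(G)] may be larger.)

E[α(G)] ≥ 127 ≈ 127.000.


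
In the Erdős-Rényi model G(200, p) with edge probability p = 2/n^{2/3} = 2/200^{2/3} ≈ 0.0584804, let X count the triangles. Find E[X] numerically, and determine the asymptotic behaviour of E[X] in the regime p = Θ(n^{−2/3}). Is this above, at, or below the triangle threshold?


Number of potential triangles: C(200, 3) = 1313400.
Each occurs with probability p³ ≈ (0.0584804)³ ≈ 2.00000000e-04.
By linearity: E[X] = C(200, 3)·p³ ≈ 1313400 · 2.00000000e-04 ≈ 262.680000.
Since α = 2/3 < 1, p = c/n^{2/3} ≫ 1/n is above the triangle threshold p ~ 1/n. Asymptotically E[X] ~ (c³/6)·n^{3(1−α)} = (2³/6)·n^{1} → ∞; triangles are abundant w.h.p.

E[X] ≈ 262.680000; in regime p = Θ(1/n^{2/3}) E[X] diverges (above the triangle threshold p ~ 1/n).


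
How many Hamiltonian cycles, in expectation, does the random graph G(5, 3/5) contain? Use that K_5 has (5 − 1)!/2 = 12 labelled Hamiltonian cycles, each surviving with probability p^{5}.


K_5 has (5 − 1)!/2 = 12 labelled Hamiltonian cycles.
For each such Hamiltonian cycle H, let X_H = 1 if all 5 edges of H are present in G. Then P[X_H = 1] = p^{5} = (3/5)^{5} = 243/3125.
Summing the indicators: E[X] = Σ_H E[X_H] = 12 · p^{5} = 12 · 243/3125 = 2916/3125.
Numerically: E[X] ≈ 0.933.

E[X] = 12 · (3/5)^{5} = 2916/3125 ≈ 0.933.


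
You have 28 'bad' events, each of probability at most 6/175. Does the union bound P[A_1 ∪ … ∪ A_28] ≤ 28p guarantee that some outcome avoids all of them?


Union bound: P[∪_{i=1}^{28} A_i] ≤ Σ_i P[A_i] ≤ 28·p = 28·(6/175) = 24/25.
Numerically: 24/25 ≈ 0.960000.
Is 24/25 < 1? YES.
Since P[∪ A_i] ≤ 24/25 < 1, the complement has P[∩ A_i^c] ≥ 1 − 24/25 = 1/25 > 0, so some outcome avoids every A_i.

28·p = 24/25 ≈ 0.960000; existence CERTIFIED by the union bound.


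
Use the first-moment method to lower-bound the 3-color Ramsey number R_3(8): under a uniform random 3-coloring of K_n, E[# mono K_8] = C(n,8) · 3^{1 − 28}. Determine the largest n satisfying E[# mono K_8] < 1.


We need C(n, 8) · 3^{1 − 28} < 1, i.e. C(n, 8) < 3^{28 − 1} = 7625597484987.
Check values of n near the boundary:
  n = 153: C(153, 8) = 6183023199255; 6183023199255 < 7625597484987? YES
  n = 154: C(154, 8) = 6521818990995; 6521818990995 < 7625597484987? YES
  n = 155: C(155, 8) = 6876747915675; 6876747915675 < 7625597484987? YES
  n = 156: C(156, 8) = 7248464019225; 7248464019225 < 7625597484987? YES
  n = 157: C(157, 8) = 7637643295425; 7637643295425 < 7625597484987? NO
  n = 158: C(158, 8) = 8044984271181; 8044984271181 < 7625597484987? NO
The largest n with C(n, 8) < 7625597484987 is n = 156 (where E[X] = 805384891025/847288609443 ≈ 0.950544). Hence R_3(8) > 156, i.e. R_3(8) ≥ 157.

Largest n = 156; hence R_3(8) > 156.


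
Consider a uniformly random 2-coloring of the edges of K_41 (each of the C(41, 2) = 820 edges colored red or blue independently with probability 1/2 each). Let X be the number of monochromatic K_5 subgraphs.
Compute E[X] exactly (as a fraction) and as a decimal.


Let X = Σ_S X_S over the C(41, 5) = 749398 subsets S of size 5, where X_S = 1 if the K_5 on S is monochromatic.
For a fixed S, the K_5 on S has C(5, 2) = 10 edges. P[all 10 edges red] = (1/2)^10, and likewise for blue, so P[monochromatic] = 2·(1/2)^10 = 2^{1 − 10} = 1/512.
Summing: E[X] = C(41, 5) · 2^{1 − 10} = 749398 · 1/512 = 374699/256.
Numerically: E[X] ≈ 1463.668.

E[X] = C(41,5)·2^(1−C(5,2)) = 374699/256 ≈ 1463.668.


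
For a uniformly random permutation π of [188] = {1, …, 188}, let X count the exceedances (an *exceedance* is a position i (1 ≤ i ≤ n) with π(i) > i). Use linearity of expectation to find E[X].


Write X = Σ_{i=1}^{188} X_i, where X_i = 1_{π(i) > i}.
For each fixed i, π(i) is uniform over {1, …, 188} (marginal of a uniform permutation), so P[π(i) > i] = (n − i)/n. Summing: Σ_{i=1}^{188} (n − i)/n = (0 + 1 + … + 187)/188 = 188(188 − 1)/(2·188) = (188 − 1)/2.
Hence E[X] = Σ_{i=1}^{188} (188 − i)/188 = 187/2 ≈ 93.50000.

E[X] = 187/2 = 93.50000.


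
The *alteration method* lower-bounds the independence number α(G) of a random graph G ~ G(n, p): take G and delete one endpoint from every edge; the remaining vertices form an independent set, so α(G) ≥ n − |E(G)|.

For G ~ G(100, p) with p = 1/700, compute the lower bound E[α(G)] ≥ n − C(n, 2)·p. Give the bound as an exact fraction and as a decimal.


E[|E(G)|] = C(100, 2)·p = 4950 · (1/700) = 99/14.
E[α(G)] ≥ n − E[|E(G)|] = 100 − 99/14 = 1301/14.
Numerically: ≈ 92.928571.
(This is only a lower bound; the true E[α(G)] may be larger.)

E[α(G)] ≥ 1301/14 ≈ 92.928571.


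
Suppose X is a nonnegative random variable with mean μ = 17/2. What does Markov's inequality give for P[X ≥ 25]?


μ = E[X] = 17/2, a = 25.
Markov: P[X ≥ 25] ≤ μ/a = (17/2)/25 = 17/50.
Numerically: ≈ 0.34000.
(Since a = 25 > μ = 8.50000, the bound 17/50 is < 1 and informative.)

P[X ≥ 25] ≤ 17/50 ≈ 0.34000.


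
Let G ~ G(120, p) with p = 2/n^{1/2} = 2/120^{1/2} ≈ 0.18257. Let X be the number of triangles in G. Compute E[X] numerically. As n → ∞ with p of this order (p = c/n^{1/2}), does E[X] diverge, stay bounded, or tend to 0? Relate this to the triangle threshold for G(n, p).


Number of potential triangles: C(120, 3) = 280840.
Each occurs with probability p³ ≈ (0.18257)³ ≈ 6.0858062e-03.
By linearity: E[X] = C(120, 3)·p³ ≈ 280840 · 6.0858062e-03 ≈ 1709.13781.
Since α = 1/2 < 1, p = c/n^{1/2} ≫ 1/n is above the triangle threshold p ~ 1/n. Asymptotically E[X] ~ (c³/6)·n^{3(1−α)} = (2³/6)·n^{1.5} → ∞; triangles are abundant w.h.p.

E[X] ≈ 1709.13781; in regime p = Θ(1/n^{1/2}) E[X] diverges (above the triangle threshold p ~ 1/n).


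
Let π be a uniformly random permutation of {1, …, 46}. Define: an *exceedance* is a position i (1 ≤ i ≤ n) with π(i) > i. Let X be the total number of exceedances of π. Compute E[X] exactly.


Write X = Σ_{i=1}^{46} X_i, where X_i = 1_{π(i) > i}.
For each fixed i, π(i) is uniform over {1, …, 46} (marginal of a uniform permutation), so P[π(i) > i] = (n − i)/n. Summing: Σ_{i=1}^{46} (n − i)/n = (0 + 1 + … + 45)/46 = 46(46 − 1)/(2·46) = (46 − 1)/2.
Hence E[X] = Σ_{i=1}^{46} (46 − i)/46 = 45/2 ≈ 22.5000.

E[X] = 45/2 = 22.5000.


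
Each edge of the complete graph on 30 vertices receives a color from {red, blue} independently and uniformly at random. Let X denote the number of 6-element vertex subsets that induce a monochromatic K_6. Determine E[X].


Let X = Σ_S X_S over the C(30, 6) = 593775 subsets S of size 6, where X_S = 1 if the K_6 on S is monochromatic.
For a fixed S, the K_6 on S has C(6, 2) = 15 edges. P[all 15 edges red] = (1/2)^15, and likewise for blue, so P[monochromatic] = 2·(1/2)^15 = 2^{1 − 15} = 1/16384.
By linearity: E[X] = C(30, 6) · 2^{1 − 15} = 593775 · 1/16384 = 593775/16384.
Numerically: E[X] ≈ 36.24115.

E[X] = C(30,6)·2^(1−C(6,2)) = 593775/16384 ≈ 36.24115.


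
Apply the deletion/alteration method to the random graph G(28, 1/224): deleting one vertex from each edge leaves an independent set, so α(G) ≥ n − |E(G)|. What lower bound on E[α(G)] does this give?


E[|E(G)|] = C(28, 2)·p = 378 · (1/224) = 27/16.
E[α(G)] ≥ n − E[|E(G)|] = 28 − 27/16 = 421/16.
Numerically: ≈ 26.3125.
(This is only a lower bound; the true E[α(G)] may be larger.)

E[α(G)] ≥ 421/16 ≈ 26.3125.


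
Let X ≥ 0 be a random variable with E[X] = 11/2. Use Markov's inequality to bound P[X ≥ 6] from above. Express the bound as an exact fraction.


μ = E[X] = 11/2, a = 6.
Markov: P[X ≥ 6] ≤ μ/a = (11/2)/6 = 11/12.
Numerically: ≈ 0.916667.
(Since a = 6 > μ = 5.500000, the bound 11/12 is < 1 and informative.)

P[X ≥ 6] ≤ 11/12 ≈ 0.916667.


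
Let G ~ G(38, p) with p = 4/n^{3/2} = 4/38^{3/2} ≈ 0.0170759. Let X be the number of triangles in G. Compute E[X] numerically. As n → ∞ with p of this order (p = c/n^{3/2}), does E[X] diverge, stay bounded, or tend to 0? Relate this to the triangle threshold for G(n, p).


Number of potential triangles: C(38, 3) = 8436.
Each occurs with probability p³ ≈ (0.0170759)³ ≈ 4.97913371e-06.
By linearity: E[X] = C(38, 3)·p³ ≈ 8436 · 4.97913371e-06 ≈ 0.042004.
Since α = 3/2 > 1, p = c/n^{3/2} = o(1/n) is below the triangle threshold p ~ 1/n. Asymptotically E[X] ~ (c³/6)·n^{3(1−α)} = (4³/6)·n^{-1.5} → 0, so by Markov's inequality G has no triangles w.h.p.

E[X] ≈ 0.042004; in regime p = Θ(1/n^{3/2}) E[X] tends to 0 (below the triangle threshold p ~ 1/n).


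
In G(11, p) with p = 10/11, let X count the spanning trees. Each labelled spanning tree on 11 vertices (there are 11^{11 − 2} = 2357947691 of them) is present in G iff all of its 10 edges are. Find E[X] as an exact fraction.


K_11 has 11^{11 − 2} = 2357947691 labelled spanning trees.
For each such spanning tree H, let X_H = 1 if all 10 edges of H are present in G. Then P[X_H = 1] = p^{10} = (10/11)^{10} = 10000000000/25937424601.
Summing the indicators: E[X] = Σ_H E[X_H] = 2357947691 · p^{10} = 2357947691 · 10000000000/25937424601 = 10000000000/11.
Numerically: E[X] ≈ 9.09e+08.

E[X] = 2357947691 · (10/11)^{10} = 10000000000/11 ≈ 9.09e+08.


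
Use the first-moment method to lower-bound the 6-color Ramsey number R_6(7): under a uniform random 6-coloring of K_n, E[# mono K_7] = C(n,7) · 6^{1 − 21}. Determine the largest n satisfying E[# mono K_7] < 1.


We need C(n, 7) · 6^{1 − 21} < 1, i.e. C(n, 7) < 6^{21 − 1} = 3656158440062976.
Check values of n near the boundary:
  n = 563: C(563, 7) = 3426622515769596; 3426622515769596 < 3656158440062976? YES
  n = 564: C(564, 7) = 3469685994423792; 3469685994423792 < 3656158440062976? YES
  n = 565: C(565, 7) = 3513212521235560; 3513212521235560 < 3656158440062976? YES
  n = 566: C(566, 7) = 3557206237959440; 3557206237959440 < 3656158440062976? YES
  n = 567: C(567, 7) = 3601671315933933; 3601671315933933 < 3656158440062976? YES
  n = 568: C(568, 7) = 3646611956239704; 3646611956239704 < 3656158440062976? YES
  n = 569: C(569, 7) = 3692032389858348; 3692032389858348 < 3656158440062976? NO
  n = 570: C(570, 7) = 3737936877831720; 3737936877831720 < 3656158440062976? NO
  n = 571: C(571, 7) = 3784329711421830; 3784329711421830 < 3656158440062976? NO
The largest n with C(n, 7) < 3656158440062976 is n = 568 (where E[X] = 16882462760369/16926659444736 ≈ 0.99739). Hence R_6(7) > 568, i.e. R_6(7) ≥ 569.

Largest n = 568; hence R_6(7) > 568.


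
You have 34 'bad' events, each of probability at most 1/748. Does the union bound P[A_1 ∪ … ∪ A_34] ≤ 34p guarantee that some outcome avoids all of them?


Union bound: P[∪_{i=1}^{34} A_i] ≤ Σ_i P[A_i] ≤ 34·p = 34·(1/748) = 1/22.
Numerically: 1/22 ≈ 0.0454545.
Is 1/22 < 1? YES.
Since P[∪ A_i] ≤ 1/22 < 1, the complement has P[∩ A_i^c] ≥ 1 − 1/22 = 21/22 > 0, so some outcome avoids every A_i.

34·p = 1/22 ≈ 0.0454545; existence CERTIFIED by the union bound.


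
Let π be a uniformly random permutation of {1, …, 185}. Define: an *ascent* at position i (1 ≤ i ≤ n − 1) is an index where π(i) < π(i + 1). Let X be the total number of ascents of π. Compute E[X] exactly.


Write X = Σ X_I over i = 1, …, 184, with X_I the indicator of one ascent.
There are 184 indicators.
For each fixed i, the pair (π(i), π(i+1)) is a uniformly random ordered pair of distinct values from {1, …, 185}; by symmetry P[π(i) < π(i+1)] = 1/2.
By linearity: E[X] = 184 · (1/2) = (185 − 1) · (1/2) = 92 ≈ 92.0000.

E[X] = 92 = 92.0000.


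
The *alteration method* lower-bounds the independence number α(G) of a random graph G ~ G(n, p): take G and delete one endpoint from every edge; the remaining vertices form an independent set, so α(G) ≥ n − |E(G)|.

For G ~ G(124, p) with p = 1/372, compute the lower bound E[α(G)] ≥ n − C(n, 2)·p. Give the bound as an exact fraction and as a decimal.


E[|E(G)|] = C(124, 2)·p = 7626 · (1/372) = 41/2.
E[α(G)] ≥ n − E[|E(G)|] = 124 − 41/2 = 207/2.
Numerically: ≈ 103.50000.
(This is only a lower bound; the true E[α(G)] may be larger.)

E[α(G)] ≥ 207/2 ≈ 103.50000.


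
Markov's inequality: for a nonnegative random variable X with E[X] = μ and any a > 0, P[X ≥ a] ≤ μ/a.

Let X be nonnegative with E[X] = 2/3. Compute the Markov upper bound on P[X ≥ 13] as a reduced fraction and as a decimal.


μ = E[X] = 2/3, a = 13.
Markov: P[X ≥ 13] ≤ μ/a = (2/3)/13 = 2/39.
Numerically: ≈ 0.051.
(Since a = 13 > μ = 0.667, the bound 2/39 is < 1 and informative.)

P[X ≥ 13] ≤ 2/39 ≈ 0.051.


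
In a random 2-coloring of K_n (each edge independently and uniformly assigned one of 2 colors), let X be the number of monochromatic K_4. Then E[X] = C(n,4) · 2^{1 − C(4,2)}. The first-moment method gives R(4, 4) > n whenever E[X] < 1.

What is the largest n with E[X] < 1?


We need C(n, 4) · 2^{1 − 6} < 1, i.e. C(n, 4) < 2^{6 − 1} = 32.
Check values of n near the boundary:
  n = 4: C(4, 4) = 1; 1 < 32? YES
  n = 5: C(5, 4) = 5; 5 < 32? YES
  n = 6: C(6, 4) = 15; 15 < 32? YES
  n = 7: C(7, 4) = 35; 35 < 32? NO
  n = 8: C(8, 4) = 70; 70 < 32? NO
  n = 9: C(9, 4) = 126; 126 < 32? NO
The largest n with C(n, 4) < 32 is n = 6 (where E[X] = 15/32 ≈ 0.4687500). Hence R(4, 4) > 6, i.e. R(4, 4) ≥ 7.

Largest n = 6; hence R(4, 4) > 6.


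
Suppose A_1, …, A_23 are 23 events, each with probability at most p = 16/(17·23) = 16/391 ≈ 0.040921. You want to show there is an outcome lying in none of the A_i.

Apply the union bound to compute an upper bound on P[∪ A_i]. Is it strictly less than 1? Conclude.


Union bound: P[∪_{i=1}^{23} A_i] ≤ Σ_i P[A_i] ≤ 23·p = 23·(16/391) = 16/17.
Numerically: 16/17 ≈ 0.941176.
Is 16/17 < 1? YES.
Since P[∪ A_i] ≤ 16/17 < 1, the complement has P[∩ A_i^c] ≥ 1 − 16/17 = 1/17 > 0, so some outcome avoids every A_i.

23·p = 16/17 ≈ 0.941176; existence CERTIFIED by the union bound.


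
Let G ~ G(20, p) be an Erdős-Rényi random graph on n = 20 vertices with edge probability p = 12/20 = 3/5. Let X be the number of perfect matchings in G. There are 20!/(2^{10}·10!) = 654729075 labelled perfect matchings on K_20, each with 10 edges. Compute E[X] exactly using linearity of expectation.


K_20 has 20!/(2^{10}·10!) = 654729075 labelled perfect matchings.
For each such perfect matching H, let X_H = 1 if all 10 edges of H are present in G. Then P[X_H = 1] = p^{10} = (3/5)^{10} = 59049/9765625.
Summing the indicators: E[X] = Σ_H E[X_H] = 654729075 · p^{10} = 654729075 · 59049/9765625 = 1546443885987/390625.
Numerically: E[X] ≈ 3.959e+06.

E[X] = 654729075 · (3/5)^{10} = 1546443885987/390625 ≈ 3.959e+06.


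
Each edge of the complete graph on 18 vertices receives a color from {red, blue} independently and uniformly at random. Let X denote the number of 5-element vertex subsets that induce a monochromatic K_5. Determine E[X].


Let X = Σ_S X_S over the C(18, 5) = 8568 subsets S of size 5, where X_S = 1 if the K_5 on S is monochromatic.
For a fixed S, the K_5 on S has C(5, 2) = 10 edges. P[all 10 edges red] = (1/2)^10, and likewise for blue, so P[monochromatic] = 2·(1/2)^10 = 2^{1 − 10} = 1/512.
By linearity: E[X] = C(18, 5) · 2^{1 − 10} = 8568 · 1/512 = 1071/64.
Numerically: E[X] ≈ 16.7344.

E[X] = C(18,5)·2^(1−C(5,2)) = 1071/64 ≈ 16.7344.


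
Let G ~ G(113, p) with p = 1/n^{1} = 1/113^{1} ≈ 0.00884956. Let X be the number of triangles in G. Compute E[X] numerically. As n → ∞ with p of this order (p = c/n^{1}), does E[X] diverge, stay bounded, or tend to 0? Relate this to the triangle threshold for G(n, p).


Number of potential triangles: C(113, 3) = 234136.
Each occurs with probability p³ ≈ (0.00884956)³ ≈ 6.93050162e-07.
By linearity: E[X] = C(113, 3)·p³ ≈ 234136 · 6.93050162e-07 ≈ 0.162268.
Here α = 1, so p = 1/n is exactly at the triangle threshold p ~ 1/n. Asymptotically E[X] → c³/6 = 1³/6 = 1/6 ≈ 0.166667, a bounded constant. In this regime the triangle count is asymptotically Poisson(c³/6).

E[X] ≈ 0.162268; in regime p = Θ(1/n^{1}) E[X] stays bounded (at the triangle threshold p ~ 1/n).


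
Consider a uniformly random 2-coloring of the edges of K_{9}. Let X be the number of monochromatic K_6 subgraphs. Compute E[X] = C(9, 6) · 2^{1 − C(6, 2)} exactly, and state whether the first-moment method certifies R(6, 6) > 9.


E[X] = C(9, 6) · 2^{1 − 15} = 84 · 2^{−14} = 84/16384.
As a reduced fraction: E[X] = 21/4096 ≈ 0.0051.
Is E[X] < 1? YES.
Since E[X] < 1, there exists a 2-coloring of K_{9} with no monochromatic K_6; hence R(6, 6) > 9.

E[X] = 21/4096 ≈ 0.0051; E[X] < 1, so R(6, 6) > 9.


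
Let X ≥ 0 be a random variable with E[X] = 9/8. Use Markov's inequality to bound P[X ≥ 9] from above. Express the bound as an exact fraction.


μ = E[X] = 9/8, a = 9.
Markov: P[X ≥ 9] ≤ μ/a = (9/8)/9 = 1/8.
Numerically: ≈ 0.1250.
(Since a = 9 > μ = 1.1250, the bound 1/8 is < 1 and informative.)

P[X ≥ 9] ≤ 1/8 ≈ 0.1250.


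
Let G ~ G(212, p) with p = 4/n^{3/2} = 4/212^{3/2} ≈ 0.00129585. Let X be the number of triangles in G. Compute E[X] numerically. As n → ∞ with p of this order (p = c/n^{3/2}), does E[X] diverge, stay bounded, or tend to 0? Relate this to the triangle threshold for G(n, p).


Number of potential triangles: C(212, 3) = 1565620.
Each occurs with probability p³ ≈ (0.00129585)³ ≈ 2.17604865e-09.
By linearity: E[X] = C(212, 3)·p³ ≈ 1565620 · 2.17604865e-09 ≈ 0.003407.
Since α = 3/2 > 1, p = c/n^{3/2} = o(1/n) is below the triangle threshold p ~ 1/n. Asymptotically E[X] ~ (c³/6)·n^{3(1−α)} = (4³/6)·n^{-1.5} → 0, so by Markov's inequality G has no triangles w.h.p.

E[X] ≈ 0.003407; in regime p = Θ(1/n^{3/2}) E[X] tends to 0 (below the triangle threshold p ~ 1/n).


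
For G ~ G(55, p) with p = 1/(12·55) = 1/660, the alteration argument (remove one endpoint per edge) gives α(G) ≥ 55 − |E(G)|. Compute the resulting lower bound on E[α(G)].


E[|E(G)|] = C(55, 2)·p = 1485 · (1/660) = 9/4.
E[α(G)] ≥ n − E[|E(G)|] = 55 − 9/4 = 211/4.
Numerically: ≈ 52.750000.
(This is only a lower bound; the true E[α(G)] may be larger.)

E[α(G)] ≥ 211/4 ≈ 52.750000.
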